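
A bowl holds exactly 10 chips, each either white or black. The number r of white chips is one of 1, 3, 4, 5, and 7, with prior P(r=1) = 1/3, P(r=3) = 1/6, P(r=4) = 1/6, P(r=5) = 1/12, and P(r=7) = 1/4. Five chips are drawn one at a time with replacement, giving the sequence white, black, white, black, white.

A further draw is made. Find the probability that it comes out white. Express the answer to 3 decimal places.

For each hypothesis, P(data | H) works out to: P(data | r = 1) = (1/10)(9/10)(1/10)(9/10)(1/10) = 0.00081; P(data | r = 3) = (3/10)(7/10)(3/10)(7/10)(3/10) = 0.01323; P(data | r = 4) = (4/10)(6/10)(4/10)(6/10)(4/10) = 0.02304; P(data | r = 5) = (5/10)(5/10)(5/10)(5/10)(5/10) = 0.03125; P(data | r = 7) = (7/10)(3/10)(7/10)(3/10)(7/10) = 0.03087.
Weighting by the prior gives 1/3 · 0.00081 = 0.00027, 1/6 · 0.01323 = 0.002205, 1/6 · 0.02304 = 0.00384, 1/12 · 0.03125 = 0.0026042, 1/4 · 0.03087 = 0.0077175; with total 0.016637.
The posterior is then P(r = 1 | data) = 0.016229, P(r = 3 | data) = 0.13254, P(r = 4 | data) = 0.23082, P(r = 5 | data) = 0.15653, P(r = 7 | data) = 0.46388.
The predictive probability is P(white next | data) = (1/10)(0.016229) + (3/10)(0.13254) + (2/5)(0.23082) + (1/2)(0.15653) + (7/10)(0.46388) = 0.5367.

0.537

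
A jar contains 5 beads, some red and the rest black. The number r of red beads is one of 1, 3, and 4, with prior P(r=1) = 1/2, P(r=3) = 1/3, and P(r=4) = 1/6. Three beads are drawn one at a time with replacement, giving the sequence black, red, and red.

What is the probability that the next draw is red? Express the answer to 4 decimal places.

Compute the likelihood of the observed sequence for each case: P(data | r = 1) = (4/5)(1/5)(1/5) = 4/125; P(data | r = 3) = (2/5)(3/5)(3/5) = 18/125; P(data | r = 4) = (1/5)(4/5)(4/5) = 16/125.
The prior-weighted likelihoods are 1/2 · 4/125 = 2/125, 1/3 · 18/125 = 6/125, 1/6 · 16/125 = 8/375; these sum to 32/375.
Dividing through by the total gives posterior P(r = 1 | data) = 3/16, P(r = 3 | data) = 9/16, P(r = 4 | data) = 1/4.
So P(red next | data) = Σ P(red next | H) P(H | data) = (1/5)(3/16) + (3/5)(9/16) + (4/5)(1/4) = 23/40.

0.5750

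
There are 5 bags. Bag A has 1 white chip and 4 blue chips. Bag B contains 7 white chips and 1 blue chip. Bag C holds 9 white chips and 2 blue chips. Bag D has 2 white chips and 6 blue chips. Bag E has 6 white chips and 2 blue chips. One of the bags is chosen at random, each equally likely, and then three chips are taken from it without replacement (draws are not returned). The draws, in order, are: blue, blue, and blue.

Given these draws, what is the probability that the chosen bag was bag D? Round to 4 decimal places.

0.4717

For each hypothesis, P(data | H) works out to: P(data | bag A) = (4/5)(3/4)(2/3) = 2/5; P(data | bag B) = (1/8)(0/7) = 0; P(data | bag C) = (2/11)(1/10)(0/9) = 0; P(data | bag D) = (6/8)(5/7)(4/6) = 5/14; P(data | bag E) = (2/8)(1/7)(0/6) = 0.
Multiplying each by its prior: 1/5 · 2/5 = 2/25, 1/5 · 0 = 0, 1/5 · 0 = 0, 1/5 · 5/14 = 1/14, 1/5 · 0 = 0; these sum to 53/350.
So P(bag D | data) = (1/14) / (53/350) = 25/53.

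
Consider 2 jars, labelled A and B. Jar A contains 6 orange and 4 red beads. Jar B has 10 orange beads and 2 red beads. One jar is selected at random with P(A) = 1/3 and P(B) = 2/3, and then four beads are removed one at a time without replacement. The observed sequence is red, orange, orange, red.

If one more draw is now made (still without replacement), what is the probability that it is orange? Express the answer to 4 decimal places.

0.7660

Compute the likelihood of the observed sequence for each case: P(data | jar A) = (4/10)(6/9)(5/8)(3/7) = 0.071429; P(data | jar B) = (2/12)(10/11)(9/10)(1/9) = 0.015152.
The prior-weighted likelihoods are 1/3 · 0.071429 = 0.02381, 2/3 · 0.015152 = 0.010101; summing to 0.033911.
Dividing through by the total gives posterior P(jar A | data) = 0.70213, P(jar B | data) = 0.29787.
Averaging over the posterior, P(orange next | data) = (2/3)(0.70213) + (1)(0.29787) = 0.76596.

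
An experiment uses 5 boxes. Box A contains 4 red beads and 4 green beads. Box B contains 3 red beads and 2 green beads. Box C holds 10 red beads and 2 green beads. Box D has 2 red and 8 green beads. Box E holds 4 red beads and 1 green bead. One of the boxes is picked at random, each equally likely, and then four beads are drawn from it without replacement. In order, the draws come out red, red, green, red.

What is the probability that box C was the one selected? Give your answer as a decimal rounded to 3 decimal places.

0.253

The likelihood of the observed sequence under each hypothesis: P(data | box A) = (4/8)(3/7)(4/6)(2/5) = 0.057143; P(data | box B) = (3/5)(2/4)(2/3)(1/2) = 0.1; P(data | box C) = (10/12)(9/11)(2/10)(8/9) = 0.12121; P(data | box D) = (2/10)(1/9)(8/8)(0/7) = 0; P(data | box E) = (4/5)(3/4)(1/3)(2/2) = 0.2.
Multiplying each by its prior: 1/5 · 0.057143 = 0.011429, 1/5 · 0.1 = 0.02, 1/5 · 0.12121 = 0.024242, 1/5 · 0 = 0, 1/5 · 0.2 = 0.04; with total 0.095671.
By Bayes' rule, P(box C | data) = (0.024242) / (0.095671) = 0.25339.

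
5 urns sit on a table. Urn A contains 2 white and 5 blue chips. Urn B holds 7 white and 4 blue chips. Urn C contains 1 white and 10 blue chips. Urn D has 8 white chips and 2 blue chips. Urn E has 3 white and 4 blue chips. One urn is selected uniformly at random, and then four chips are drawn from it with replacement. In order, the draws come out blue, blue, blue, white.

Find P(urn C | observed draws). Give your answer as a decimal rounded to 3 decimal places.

0.236

The likelihood of the observed sequence under each hypothesis: P(data | urn A) = (5/7)(5/7)(5/7)(2/7) = 0.10412; P(data | urn B) = (4/11)(4/11)(4/11)(7/11) = 0.030599; P(data | urn C) = (10/11)(10/11)(10/11)(1/11) = 0.068301; P(data | urn D) = (2/10)(2/10)(2/10)(8/10) = 0.0064; P(data | urn E) = (4/7)(4/7)(4/7)(3/7) = 0.079967.
Multiplying each by its prior: 1/5 · 0.10412 = 0.020825, 1/5 · 0.030599 = 0.0061198, 1/5 · 0.068301 = 0.01366, 1/5 · 0.0064 = 0.00128, 1/5 · 0.079967 = 0.015993; these sum to 0.057878.
Therefore the posterior P(urn C | data) = (0.01366) / (0.057878) = 0.23602.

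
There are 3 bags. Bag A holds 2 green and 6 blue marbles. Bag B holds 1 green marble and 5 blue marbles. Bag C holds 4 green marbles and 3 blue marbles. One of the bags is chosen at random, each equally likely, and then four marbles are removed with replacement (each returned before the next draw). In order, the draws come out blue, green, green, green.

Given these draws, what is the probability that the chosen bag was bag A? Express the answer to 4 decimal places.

The likelihood of the observed sequence under each hypothesis: P(data | bag A) = (6/8)(2/8)(2/8)(2/8) = 0.011719; P(data | bag B) = (5/6)(1/6)(1/6)(1/6) = 0.003858; P(data | bag C) = (3/7)(4/7)(4/7)(4/7) = 0.079967.
Weighting by the prior gives 1/3 · 0.011719 = 0.0039062, 1/3 · 0.003858 = 0.001286, 1/3 · 0.079967 = 0.026656; summing to 0.031848.
By Bayes' rule, P(bag A | data) = (0.0039062) / (0.031848) = 0.12265.

0.1227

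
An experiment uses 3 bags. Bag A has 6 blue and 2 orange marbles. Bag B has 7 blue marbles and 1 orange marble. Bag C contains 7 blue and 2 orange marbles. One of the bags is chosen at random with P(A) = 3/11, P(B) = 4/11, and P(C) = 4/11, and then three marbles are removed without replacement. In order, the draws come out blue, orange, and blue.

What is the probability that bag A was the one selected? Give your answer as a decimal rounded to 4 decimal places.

For each hypothesis, P(data | H) works out to: P(data | bag A) = (6/8)(2/7)(5/6) = 5/28; P(data | bag B) = (7/8)(1/7)(6/6) = 1/8; P(data | bag C) = (7/9)(2/8)(6/7) = 1/6.
Multiplying each by its prior: 3/11 · 5/28 = 15/308, 4/11 · 1/8 = 1/22, 4/11 · 1/6 = 2/33; these sum to 13/84.
So P(bag A | data) = (15/308) / (13/84) = 45/143.

0.3147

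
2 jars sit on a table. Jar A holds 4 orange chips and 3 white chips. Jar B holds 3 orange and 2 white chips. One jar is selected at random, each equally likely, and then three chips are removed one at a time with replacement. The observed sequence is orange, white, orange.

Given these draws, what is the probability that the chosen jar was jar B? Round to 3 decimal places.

The likelihood of the observed sequence under each hypothesis: P(data | jar A) = (4/7)(3/7)(4/7) = 0.13994; P(data | jar B) = (3/5)(2/5)(3/5) = 0.144.
Multiplying each by its prior: 1/2 · 0.13994 = 0.069971, 1/2 · 0.144 = 0.072; summing to 0.14197.
Hence P(jar B | data) = (0.072) / (0.14197) = 0.50715.

0.507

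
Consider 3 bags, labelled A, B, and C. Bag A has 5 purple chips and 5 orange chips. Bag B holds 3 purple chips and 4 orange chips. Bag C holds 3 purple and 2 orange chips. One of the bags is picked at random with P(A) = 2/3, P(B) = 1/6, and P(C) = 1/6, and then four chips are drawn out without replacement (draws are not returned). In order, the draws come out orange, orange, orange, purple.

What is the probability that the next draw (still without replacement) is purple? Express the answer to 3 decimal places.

0.667

The likelihood of the observed sequence under each hypothesis: P(data | bag A) = (5/10)(4/9)(3/8)(5/7) = 5/84; P(data | bag B) = (4/7)(3/6)(2/5)(3/4) = 3/35; P(data | bag C) = (2/5)(1/4)(0/3) = 0.
Weighting by the prior gives 2/3 · 5/84 = 5/126, 1/6 · 3/35 = 1/70, 1/6 · 0 = 0; with total 17/315.
Normalising, the posterior is P(bag A | data) = 25/34, P(bag B | data) = 9/34, P(bag C | data) = 0.
Averaging over the posterior, P(purple next | data) = (2/3)(25/34) + (2/3)(9/34) = 2/3.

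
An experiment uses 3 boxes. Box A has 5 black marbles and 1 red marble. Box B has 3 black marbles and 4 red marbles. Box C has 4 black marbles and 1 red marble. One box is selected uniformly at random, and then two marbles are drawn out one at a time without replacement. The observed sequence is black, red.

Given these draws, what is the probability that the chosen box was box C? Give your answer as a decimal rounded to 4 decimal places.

Compute the likelihood of the observed sequence for each case: P(data | box A) = (5/6)(1/5) = 1/6; P(data | box B) = (3/7)(4/6) = 2/7; P(data | box C) = (4/5)(1/4) = 1/5.
Multiplying each by its prior: 1/3 · 1/6 = 1/18, 1/3 · 2/7 = 2/21, 1/3 · 1/5 = 1/15; summing to 137/630.
Hence P(box C | data) = (1/15) / (137/630) = 42/137.

0.3066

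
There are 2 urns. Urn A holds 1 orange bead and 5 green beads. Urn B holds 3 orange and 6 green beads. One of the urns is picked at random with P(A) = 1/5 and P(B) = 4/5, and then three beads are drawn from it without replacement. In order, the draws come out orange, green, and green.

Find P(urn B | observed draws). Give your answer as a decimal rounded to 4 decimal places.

0.8108

The likelihood of the observed sequence under each hypothesis: P(data | urn A) = (1/6)(5/5)(4/4) = 1/6; P(data | urn B) = (3/9)(6/8)(5/7) = 5/28.
The prior-weighted likelihoods are 1/5 · 1/6 = 1/30, 4/5 · 5/28 = 1/7; with total 37/210.
Therefore the posterior P(urn B | data) = (1/7) / (37/210) = 30/37.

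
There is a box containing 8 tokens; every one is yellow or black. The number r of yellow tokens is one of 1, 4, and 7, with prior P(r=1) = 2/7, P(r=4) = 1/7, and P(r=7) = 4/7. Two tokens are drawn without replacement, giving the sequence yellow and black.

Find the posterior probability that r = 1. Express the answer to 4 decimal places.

0.2414

Under each hypothesis, the probability of the observed sequence is: P(data | r = 1) = (1/8)(7/7) = 1/8; P(data | r = 4) = (4/8)(4/7) = 2/7; P(data | r = 7) = (7/8)(1/7) = 1/8.
Multiplying each by its prior: 2/7 · 1/8 = 1/28, 1/7 · 2/7 = 2/49, 4/7 · 1/8 = 1/14; these sum to 29/196.
Therefore the posterior P(r = 1 | data) = (1/28) / (29/196) = 7/29.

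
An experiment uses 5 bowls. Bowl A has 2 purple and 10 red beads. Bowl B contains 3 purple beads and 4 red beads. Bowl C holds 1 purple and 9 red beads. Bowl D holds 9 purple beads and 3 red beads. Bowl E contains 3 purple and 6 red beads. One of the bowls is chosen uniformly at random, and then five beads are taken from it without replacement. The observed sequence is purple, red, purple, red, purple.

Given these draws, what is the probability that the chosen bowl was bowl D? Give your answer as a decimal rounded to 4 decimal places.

0.4401

The likelihood of the observed sequence under each hypothesis: P(data | bowl A) = (2/12)(10/11)(1/10)(9/9)(0/8) = 0; P(data | bowl B) = (3/7)(4/6)(2/5)(3/4)(1/3) = 0.028571; P(data | bowl C) = (1/10)(9/9)(0/8) = 0; P(data | bowl D) = (9/12)(3/11)(8/10)(2/9)(7/8) = 0.031818; P(data | bowl E) = (3/9)(6/8)(2/7)(5/6)(1/5) = 0.011905.
The prior-weighted likelihoods are 1/5 · 0 = 0, 1/5 · 0.028571 = 0.0057143, 1/5 · 0 = 0, 1/5 · 0.031818 = 0.0063636, 1/5 · 0.011905 = 0.002381; these sum to 0.014459.
Hence P(bowl D | data) = (0.0063636) / (0.014459) = 0.44012.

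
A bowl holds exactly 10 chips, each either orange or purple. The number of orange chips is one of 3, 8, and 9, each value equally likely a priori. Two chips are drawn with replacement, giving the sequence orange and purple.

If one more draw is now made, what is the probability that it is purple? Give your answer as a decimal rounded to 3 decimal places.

Compute the likelihood of the observed sequence for each case: P(data | r = 3) = (3/10)(7/10) = 21/100; P(data | r = 8) = (8/10)(2/10) = 4/25; P(data | r = 9) = (9/10)(1/10) = 9/100.
Multiplying each by its prior: 1/3 · 21/100 = 7/100, 1/3 · 4/25 = 4/75, 1/3 · 9/100 = 3/100; summing to 23/150.
Normalising, the posterior is P(r = 3 | data) = 21/46, P(r = 8 | data) = 8/23, P(r = 9 | data) = 9/46.
The predictive probability is P(purple next | data) = (7/10)(21/46) + (1/5)(8/23) + (1/10)(9/46) = 47/115.

0.409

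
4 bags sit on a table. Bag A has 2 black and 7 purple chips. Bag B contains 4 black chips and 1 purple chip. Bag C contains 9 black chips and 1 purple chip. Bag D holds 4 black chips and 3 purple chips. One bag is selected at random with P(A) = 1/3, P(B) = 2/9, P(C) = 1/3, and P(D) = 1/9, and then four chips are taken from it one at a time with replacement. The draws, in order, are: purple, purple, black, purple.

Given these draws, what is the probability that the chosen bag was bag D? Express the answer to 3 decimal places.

0.120

The likelihood of the observed sequence under each hypothesis: P(data | bag A) = (7/9)(7/9)(2/9)(7/9) = 0.10456; P(data | bag B) = (1/5)(1/5)(4/5)(1/5) = 0.0064; P(data | bag C) = (1/10)(1/10)(9/10)(1/10) = 0.0009; P(data | bag D) = (3/7)(3/7)(4/7)(3/7) = 0.044981.
Weighting by the prior gives 1/3 · 0.10456 = 0.034852, 2/9 · 0.0064 = 0.0014222, 1/3 · 0.0009 = 0.0003, 1/9 · 0.044981 = 0.0049979; summing to 0.041573.
So P(bag D | data) = (0.0049979) / (0.041573) = 0.12022.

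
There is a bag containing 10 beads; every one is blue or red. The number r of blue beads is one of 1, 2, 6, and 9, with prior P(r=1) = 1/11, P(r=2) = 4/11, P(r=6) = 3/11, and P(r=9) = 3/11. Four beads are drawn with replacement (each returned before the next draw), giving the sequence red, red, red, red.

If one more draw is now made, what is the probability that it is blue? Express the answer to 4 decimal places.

The likelihood of the observed sequence under each hypothesis: P(data | r = 1) = (9/10)(9/10)(9/10)(9/10) = 0.6561; P(data | r = 2) = (8/10)(8/10)(8/10)(8/10) = 0.4096; P(data | r = 6) = (4/10)(4/10)(4/10)(4/10) = 0.0256; P(data | r = 9) = (1/10)(1/10)(1/10)(1/10) = 0.0001.
The prior-weighted likelihoods are 1/11 · 0.6561 = 0.059645, 4/11 · 0.4096 = 0.14895, 3/11 · 0.0256 = 0.0069818, 3/11 · 0.0001 = 2.7273e-05; with total 0.2156.
Normalising, the posterior is P(r = 1 | data) = 0.27665, P(r = 2 | data) = 0.69084, P(r = 6 | data) = 0.032383, P(r = 9 | data) = 0.0001265.
So P(blue next | data) = Σ P(blue next | H) P(H | data) = (1/10)(0.27665) + (1/5)(0.69084) + (3/5)(0.032383) + (9/10)(0.0001265) = 0.18538.

0.1854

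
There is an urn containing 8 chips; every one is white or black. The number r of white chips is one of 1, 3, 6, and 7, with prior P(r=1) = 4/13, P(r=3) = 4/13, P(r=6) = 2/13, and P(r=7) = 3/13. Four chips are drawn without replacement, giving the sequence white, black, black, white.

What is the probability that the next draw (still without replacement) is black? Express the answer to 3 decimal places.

0.600

Under each hypothesis, the probability of the observed sequence is: P(data | r = 1) = (1/8)(7/7)(6/6)(0/5) = 0; P(data | r = 3) = (3/8)(5/7)(4/6)(2/5) = 1/14; P(data | r = 6) = (6/8)(2/7)(1/6)(5/5) = 1/28; P(data | r = 7) = (7/8)(1/7)(0/6) = 0.
Multiplying each by its prior: 4/13 · 0 = 0, 4/13 · 1/14 = 2/91, 2/13 · 1/28 = 1/182, 3/13 · 0 = 0; summing to 5/182.
Dividing through by the total gives posterior P(r = 1 | data) = 0, P(r = 3 | data) = 4/5, P(r = 6 | data) = 1/5, P(r = 7 | data) = 0.
So P(black next | data) = Σ P(black next | H) P(H | data) = (3/4)(4/5) + (0)(1/5) = 3/5.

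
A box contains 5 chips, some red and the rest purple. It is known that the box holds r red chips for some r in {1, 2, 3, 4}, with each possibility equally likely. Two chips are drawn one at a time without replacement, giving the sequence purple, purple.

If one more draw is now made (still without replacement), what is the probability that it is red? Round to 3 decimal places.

The likelihood of the observed sequence under each hypothesis: P(data | r = 1) = (4/5)(3/4) = 3/5; P(data | r = 2) = (3/5)(2/4) = 3/10; P(data | r = 3) = (2/5)(1/4) = 1/10; P(data | r = 4) = (1/5)(0/4) = 0.
Multiplying each by its prior: 1/4 · 3/5 = 3/20, 1/4 · 3/10 = 3/40, 1/4 · 1/10 = 1/40, 1/4 · 0 = 0; these sum to 1/4.
Normalising, the posterior is P(r = 1 | data) = 3/5, P(r = 2 | data) = 3/10, P(r = 3 | data) = 1/10, P(r = 4 | data) = 0.
Averaging over the posterior, P(red next | data) = (1/3)(3/5) + (2/3)(3/10) + (1)(1/10) = 1/2.

0.500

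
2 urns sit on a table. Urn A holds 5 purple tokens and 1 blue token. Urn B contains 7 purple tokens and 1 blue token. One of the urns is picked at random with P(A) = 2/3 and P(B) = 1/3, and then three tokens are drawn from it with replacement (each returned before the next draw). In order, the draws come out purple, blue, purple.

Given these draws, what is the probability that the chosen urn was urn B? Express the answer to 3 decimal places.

The likelihood of the observed sequence under each hypothesis: P(data | urn A) = (5/6)(1/6)(5/6) = 0.11574; P(data | urn B) = (7/8)(1/8)(7/8) = 0.095703.
Multiplying each by its prior: 2/3 · 0.11574 = 0.07716, 1/3 · 0.095703 = 0.031901; with total 0.10906.
By Bayes' rule, P(urn B | data) = (0.031901) / (0.10906) = 0.2925.

0.293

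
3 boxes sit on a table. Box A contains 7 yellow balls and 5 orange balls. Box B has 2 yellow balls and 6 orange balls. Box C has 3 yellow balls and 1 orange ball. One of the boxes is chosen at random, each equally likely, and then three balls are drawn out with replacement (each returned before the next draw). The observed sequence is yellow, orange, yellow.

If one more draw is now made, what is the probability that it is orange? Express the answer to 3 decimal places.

0.393

The likelihood of the observed sequence under each hypothesis: P(data | box A) = (7/12)(5/12)(7/12) = 0.14178; P(data | box B) = (2/8)(6/8)(2/8) = 0.046875; P(data | box C) = (3/4)(1/4)(3/4) = 0.14062.
Weighting by the prior gives 1/3 · 0.14178 = 0.047261, 1/3 · 0.046875 = 0.015625, 1/3 · 0.14062 = 0.046875; with total 0.10976.
Dividing through by the total gives posterior P(box A | data) = 0.43058, P(box B | data) = 0.14236, P(box C | data) = 0.42707.
The predictive probability is P(orange next | data) = (5/12)(0.43058) + (3/4)(0.14236) + (1/4)(0.42707) = 0.39294.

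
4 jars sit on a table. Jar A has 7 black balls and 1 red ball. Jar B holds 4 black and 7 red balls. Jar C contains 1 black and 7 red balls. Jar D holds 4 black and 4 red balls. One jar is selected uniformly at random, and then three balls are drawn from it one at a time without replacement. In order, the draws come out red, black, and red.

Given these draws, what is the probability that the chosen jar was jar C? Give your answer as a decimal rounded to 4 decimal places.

For each hypothesis, P(data | H) works out to: P(data | jar A) = (1/8)(7/7)(0/6) = 0; P(data | jar B) = (7/11)(4/10)(6/9) = 0.1697; P(data | jar C) = (7/8)(1/7)(6/6) = 0.125; P(data | jar D) = (4/8)(4/7)(3/6) = 0.14286.
Weighting by the prior gives 1/4 · 0 = 0, 1/4 · 0.1697 = 0.042424, 1/4 · 0.125 = 0.03125, 1/4 · 0.14286 = 0.035714; with total 0.10939.
So P(jar C | data) = (0.03125) / (0.10939) = 0.28568.

0.2857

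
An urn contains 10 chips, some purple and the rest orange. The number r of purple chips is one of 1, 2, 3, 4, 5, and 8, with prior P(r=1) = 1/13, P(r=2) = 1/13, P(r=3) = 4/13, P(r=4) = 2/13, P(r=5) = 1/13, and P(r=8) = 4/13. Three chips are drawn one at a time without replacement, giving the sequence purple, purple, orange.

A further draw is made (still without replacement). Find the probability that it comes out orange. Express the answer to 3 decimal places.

0.438

For each hypothesis, P(data | H) works out to: P(data | r = 1) = (1/10)(0/9) = 0; P(data | r = 2) = (2/10)(1/9)(8/8) = 1/45; P(data | r = 3) = (3/10)(2/9)(7/8) = 7/120; P(data | r = 4) = (4/10)(3/9)(6/8) = 1/10; P(data | r = 5) = (5/10)(4/9)(5/8) = 5/36; P(data | r = 8) = (8/10)(7/9)(2/8) = 7/45.
Multiplying each by its prior: 1/13 · 0 = 0, 1/13 · 1/45 = 1/585, 4/13 · 7/120 = 7/390, 2/13 · 1/10 = 1/65, 1/13 · 5/36 = 5/468, 4/13 · 7/45 = 28/585; with total 73/780.
Normalising, the posterior is P(r = 1 | data) = 0, P(r = 2 | data) = 4/219, P(r = 3 | data) = 14/73, P(r = 4 | data) = 12/73, P(r = 5 | data) = 25/219, P(r = 8 | data) = 112/219.
Averaging over the posterior, P(orange next | data) = (1)(4/219) + (6/7)(14/73) + (5/7)(12/73) + (4/7)(25/219) + (1/7)(112/219) = 32/73.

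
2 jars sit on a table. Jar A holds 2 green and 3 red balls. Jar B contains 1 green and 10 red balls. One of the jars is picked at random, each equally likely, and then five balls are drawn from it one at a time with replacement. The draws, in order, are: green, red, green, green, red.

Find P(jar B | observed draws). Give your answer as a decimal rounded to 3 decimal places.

0.026

Under each hypothesis, the probability of the observed sequence is: P(data | jar A) = (2/5)(3/5)(2/5)(2/5)(3/5) = 0.02304; P(data | jar B) = (1/11)(10/11)(1/11)(1/11)(10/11) = 0.00062092.
Weighting by the prior gives 1/2 · 0.02304 = 0.01152, 1/2 · 0.00062092 = 0.00031046; summing to 0.01183.
Hence P(jar B | data) = (0.00031046) / (0.01183) = 0.026242.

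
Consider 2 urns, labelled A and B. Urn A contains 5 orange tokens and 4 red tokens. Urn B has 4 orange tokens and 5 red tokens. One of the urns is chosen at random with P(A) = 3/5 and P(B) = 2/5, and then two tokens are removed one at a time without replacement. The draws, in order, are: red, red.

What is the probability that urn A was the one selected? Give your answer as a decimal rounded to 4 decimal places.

0.4737

Under each hypothesis, the probability of the observed sequence is: P(data | urn A) = (4/9)(3/8) = 1/6; P(data | urn B) = (5/9)(4/8) = 5/18.
Multiplying each by its prior: 3/5 · 1/6 = 1/10, 2/5 · 5/18 = 1/9; summing to 19/90.
So P(urn A | data) = (1/10) / (19/90) = 9/19.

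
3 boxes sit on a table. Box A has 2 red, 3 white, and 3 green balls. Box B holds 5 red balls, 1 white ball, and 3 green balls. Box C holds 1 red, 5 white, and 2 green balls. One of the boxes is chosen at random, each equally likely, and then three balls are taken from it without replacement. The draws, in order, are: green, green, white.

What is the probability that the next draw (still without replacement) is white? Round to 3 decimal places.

0.475

For each hypothesis, P(data | H) works out to: P(data | box A) = (3/8)(2/7)(3/6) = 3/56; P(data | box B) = (3/9)(2/8)(1/7) = 1/84; P(data | box C) = (2/8)(1/7)(5/6) = 5/168.
Weighting by the prior gives 1/3 · 3/56 = 1/56, 1/3 · 1/84 = 1/252, 1/3 · 5/168 = 5/504; summing to 2/63.
Dividing through by the total gives posterior P(box A | data) = 9/16, P(box B | data) = 1/8, P(box C | data) = 5/16.
The predictive probability is P(white next | data) = (2/5)(9/16) + (0)(1/8) + (4/5)(5/16) = 19/40.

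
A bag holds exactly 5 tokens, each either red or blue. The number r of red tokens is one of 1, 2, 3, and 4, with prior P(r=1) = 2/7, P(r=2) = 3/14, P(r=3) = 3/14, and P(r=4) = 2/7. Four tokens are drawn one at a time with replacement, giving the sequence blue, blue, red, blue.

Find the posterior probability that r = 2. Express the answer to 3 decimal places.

0.320

Under each hypothesis, the probability of the observed sequence is: P(data | r = 1) = (4/5)(4/5)(1/5)(4/5) = 0.1024; P(data | r = 2) = (3/5)(3/5)(2/5)(3/5) = 0.0864; P(data | r = 3) = (2/5)(2/5)(3/5)(2/5) = 0.0384; P(data | r = 4) = (1/5)(1/5)(4/5)(1/5) = 0.0064.
The prior-weighted likelihoods are 2/7 · 0.1024 = 0.029257, 3/14 · 0.0864 = 0.018514, 3/14 · 0.0384 = 0.0082286, 2/7 · 0.0064 = 0.0018286; these sum to 0.057829.
So P(r = 2 | data) = (0.018514) / (0.057829) = 0.32016.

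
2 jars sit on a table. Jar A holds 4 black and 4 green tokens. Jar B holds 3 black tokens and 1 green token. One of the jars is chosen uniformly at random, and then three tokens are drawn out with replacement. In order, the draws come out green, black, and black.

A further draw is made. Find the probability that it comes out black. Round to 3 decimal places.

Under each hypothesis, the probability of the observed sequence is: P(data | jar A) = (4/8)(4/8)(4/8) = 1/8; P(data | jar B) = (1/4)(3/4)(3/4) = 9/64.
Weighting by the prior gives 1/2 · 1/8 = 1/16, 1/2 · 9/64 = 9/128; these sum to 17/128.
The posterior is then P(jar A | data) = 8/17, P(jar B | data) = 9/17.
So P(black next | data) = Σ P(black next | H) P(H | data) = (1/2)(8/17) + (3/4)(9/17) = 43/68.

0.632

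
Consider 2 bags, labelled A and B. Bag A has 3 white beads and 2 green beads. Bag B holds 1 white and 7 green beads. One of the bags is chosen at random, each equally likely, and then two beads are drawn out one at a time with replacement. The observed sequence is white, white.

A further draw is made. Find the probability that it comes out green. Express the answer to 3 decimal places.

Compute the likelihood of the observed sequence for each case: P(data | bag A) = (3/5)(3/5) = 0.36; P(data | bag B) = (1/8)(1/8) = 0.015625.
Weighting by the prior gives 1/2 · 0.36 = 0.18, 1/2 · 0.015625 = 0.0078125; with total 0.18781.
Dividing through by the total gives posterior P(bag A | data) = 0.9584, P(bag B | data) = 0.041597.
The predictive probability is P(green next | data) = (2/5)(0.9584) + (7/8)(0.041597) = 0.41976.

0.420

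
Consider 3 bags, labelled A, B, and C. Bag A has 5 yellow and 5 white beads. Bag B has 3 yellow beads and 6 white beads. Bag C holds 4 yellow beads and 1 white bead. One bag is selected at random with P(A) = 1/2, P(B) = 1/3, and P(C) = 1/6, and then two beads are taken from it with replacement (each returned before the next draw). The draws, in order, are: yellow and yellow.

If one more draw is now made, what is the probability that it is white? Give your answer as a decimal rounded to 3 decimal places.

0.404

Compute the likelihood of the observed sequence for each case: P(data | bag A) = (5/10)(5/10) = 0.25; P(data | bag B) = (3/9)(3/9) = 0.11111; P(data | bag C) = (4/5)(4/5) = 0.64.
The prior-weighted likelihoods are 1/2 · 0.25 = 0.125, 1/3 · 0.11111 = 0.037037, 1/6 · 0.64 = 0.10667; summing to 0.2687.
The posterior is then P(bag A | data) = 0.4652, P(bag B | data) = 0.13784, P(bag C | data) = 0.39697.
Averaging over the posterior, P(white next | data) = (1/2)(0.4652) + (2/3)(0.13784) + (1/5)(0.39697) = 0.40388.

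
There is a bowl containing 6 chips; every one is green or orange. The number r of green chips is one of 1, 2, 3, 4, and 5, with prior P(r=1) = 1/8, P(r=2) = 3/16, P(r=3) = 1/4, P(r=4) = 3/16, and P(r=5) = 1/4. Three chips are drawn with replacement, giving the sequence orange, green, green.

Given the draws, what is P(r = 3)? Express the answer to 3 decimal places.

The likelihood of the observed sequence under each hypothesis: P(data | r = 1) = (5/6)(1/6)(1/6) = 0.023148; P(data | r = 2) = (4/6)(2/6)(2/6) = 0.074074; P(data | r = 3) = (3/6)(3/6)(3/6) = 0.125; P(data | r = 4) = (2/6)(4/6)(4/6) = 0.14815; P(data | r = 5) = (1/6)(5/6)(5/6) = 0.11574.
Weighting by the prior gives 1/8 · 0.023148 = 0.0028935, 3/16 · 0.074074 = 0.013889, 1/4 · 0.125 = 0.03125, 3/16 · 0.14815 = 0.027778, 1/4 · 0.11574 = 0.028935; summing to 0.10475.
Hence P(r = 3 | data) = (0.03125) / (0.10475) = 0.29834.

0.298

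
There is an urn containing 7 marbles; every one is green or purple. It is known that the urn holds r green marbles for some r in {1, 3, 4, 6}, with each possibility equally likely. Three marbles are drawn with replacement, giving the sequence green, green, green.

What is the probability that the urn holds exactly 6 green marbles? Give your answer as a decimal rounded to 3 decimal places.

Under each hypothesis, the probability of the observed sequence is: P(data | r = 1) = (1/7)(1/7)(1/7) = 0.0029155; P(data | r = 3) = (3/7)(3/7)(3/7) = 0.078717; P(data | r = 4) = (4/7)(4/7)(4/7) = 0.18659; P(data | r = 6) = (6/7)(6/7)(6/7) = 0.62974.
The prior-weighted likelihoods are 1/4 · 0.0029155 = 0.00072886, 1/4 · 0.078717 = 0.019679, 1/4 · 0.18659 = 0.046647, 1/4 · 0.62974 = 0.15743; with total 0.22449.
By Bayes' rule, P(r = 6 | data) = (0.15743) / (0.22449) = 0.7013.

0.701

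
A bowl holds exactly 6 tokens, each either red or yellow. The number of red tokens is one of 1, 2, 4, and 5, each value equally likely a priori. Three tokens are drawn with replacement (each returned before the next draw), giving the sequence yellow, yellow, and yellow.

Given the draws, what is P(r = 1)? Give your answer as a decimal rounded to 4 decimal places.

0.6313

Compute the likelihood of the observed sequence for each case: P(data | r = 1) = (5/6)(5/6)(5/6) = 125/216; P(data | r = 2) = (4/6)(4/6)(4/6) = 8/27; P(data | r = 4) = (2/6)(2/6)(2/6) = 1/27; P(data | r = 5) = (1/6)(1/6)(1/6) = 1/216.
The prior-weighted likelihoods are 1/4 · 125/216 = 125/864, 1/4 · 8/27 = 2/27, 1/4 · 1/27 = 1/108, 1/4 · 1/216 = 1/864; these sum to 11/48.
So P(r = 1 | data) = (125/864) / (11/48) = 125/198.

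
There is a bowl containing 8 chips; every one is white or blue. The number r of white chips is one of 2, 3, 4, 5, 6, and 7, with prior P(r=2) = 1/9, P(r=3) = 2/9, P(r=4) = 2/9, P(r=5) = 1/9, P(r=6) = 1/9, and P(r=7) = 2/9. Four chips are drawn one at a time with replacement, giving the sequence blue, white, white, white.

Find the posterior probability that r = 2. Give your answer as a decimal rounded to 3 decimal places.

0.021

The likelihood of the observed sequence under each hypothesis: P(data | r = 2) = (6/8)(2/8)(2/8)(2/8) = 0.011719; P(data | r = 3) = (5/8)(3/8)(3/8)(3/8) = 0.032959; P(data | r = 4) = (4/8)(4/8)(4/8)(4/8) = 0.0625; P(data | r = 5) = (3/8)(5/8)(5/8)(5/8) = 0.091553; P(data | r = 6) = (2/8)(6/8)(6/8)(6/8) = 0.10547; P(data | r = 7) = (1/8)(7/8)(7/8)(7/8) = 0.08374.
The prior-weighted likelihoods are 1/9 · 0.011719 = 0.0013021, 2/9 · 0.032959 = 0.0073242, 2/9 · 0.0625 = 0.013889, 1/9 · 0.091553 = 0.010173, 1/9 · 0.10547 = 0.011719, 2/9 · 0.08374 = 0.018609; these sum to 0.063015.
Therefore the posterior P(r = 2 | data) = (0.0013021) / (0.063015) = 0.020663.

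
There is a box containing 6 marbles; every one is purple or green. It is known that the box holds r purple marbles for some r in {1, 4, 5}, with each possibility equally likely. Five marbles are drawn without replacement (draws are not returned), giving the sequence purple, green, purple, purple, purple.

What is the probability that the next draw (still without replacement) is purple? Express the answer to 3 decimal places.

Compute the likelihood of the observed sequence for each case: P(data | r = 1) = (1/6)(5/5)(0/4) = 0; P(data | r = 4) = (4/6)(2/5)(3/4)(2/3)(1/2) = 1/15; P(data | r = 5) = (5/6)(1/5)(4/4)(3/3)(2/2) = 1/6.
Multiplying each by its prior: 1/3 · 0 = 0, 1/3 · 1/15 = 1/45, 1/3 · 1/6 = 1/18; with total 7/90.
Dividing through by the total gives posterior P(r = 1 | data) = 0, P(r = 4 | data) = 2/7, P(r = 5 | data) = 5/7.
The predictive probability is P(purple next | data) = (0)(2/7) + (1)(5/7) = 5/7.

0.714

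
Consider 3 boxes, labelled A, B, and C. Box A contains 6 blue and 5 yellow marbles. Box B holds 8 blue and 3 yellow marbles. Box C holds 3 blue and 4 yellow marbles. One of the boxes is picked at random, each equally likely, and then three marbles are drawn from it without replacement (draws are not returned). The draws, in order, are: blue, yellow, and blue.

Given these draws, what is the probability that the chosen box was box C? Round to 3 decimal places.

Compute the likelihood of the observed sequence for each case: P(data | box A) = (6/11)(5/10)(5/9) = 0.15152; P(data | box B) = (8/11)(3/10)(7/9) = 0.1697; P(data | box C) = (3/7)(4/6)(2/5) = 0.11429.
Multiplying each by its prior: 1/3 · 0.15152 = 0.050505, 1/3 · 0.1697 = 0.056566, 1/3 · 0.11429 = 0.038095; these sum to 0.14517.
Therefore the posterior P(box C | data) = (0.038095) / (0.14517) = 0.26243.

0.262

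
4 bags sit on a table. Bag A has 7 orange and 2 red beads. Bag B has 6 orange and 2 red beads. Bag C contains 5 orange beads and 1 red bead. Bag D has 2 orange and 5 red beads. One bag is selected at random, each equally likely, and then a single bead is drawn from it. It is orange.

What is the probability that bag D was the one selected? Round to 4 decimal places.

0.1079

For each hypothesis, P(data | H) works out to: P(data | bag A) = (7/9) = 0.77778; P(data | bag B) = (6/8) = 0.75; P(data | bag C) = (5/6) = 0.83333; P(data | bag D) = (2/7) = 0.28571.
The prior-weighted likelihoods are 1/4 · 0.77778 = 0.19444, 1/4 · 0.75 = 0.1875, 1/4 · 0.83333 = 0.20833, 1/4 · 0.28571 = 0.071429; these sum to 0.66171.
By Bayes' rule, P(bag D | data) = (0.071429) / (0.66171) = 0.10795.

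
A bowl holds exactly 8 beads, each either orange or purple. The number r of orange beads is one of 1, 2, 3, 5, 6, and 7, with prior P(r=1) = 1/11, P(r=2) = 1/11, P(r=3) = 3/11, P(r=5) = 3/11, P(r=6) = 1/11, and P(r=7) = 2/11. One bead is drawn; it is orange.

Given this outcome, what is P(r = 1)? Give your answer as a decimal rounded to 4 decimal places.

0.0213

For each hypothesis, P(data | H) works out to: P(data | r = 1) = (1/8) = 1/8; P(data | r = 2) = (2/8) = 1/4; P(data | r = 3) = (3/8) = 3/8; P(data | r = 5) = (5/8) = 5/8; P(data | r = 6) = (6/8) = 3/4; P(data | r = 7) = (7/8) = 7/8.
Weighting by the prior gives 1/11 · 1/8 = 1/88, 1/11 · 1/4 = 1/44, 3/11 · 3/8 = 9/88, 3/11 · 5/8 = 15/88, 1/11 · 3/4 = 3/44, 2/11 · 7/8 = 7/44; these sum to 47/88.
Therefore the posterior P(r = 1 | data) = (1/88) / (47/88) = 1/47.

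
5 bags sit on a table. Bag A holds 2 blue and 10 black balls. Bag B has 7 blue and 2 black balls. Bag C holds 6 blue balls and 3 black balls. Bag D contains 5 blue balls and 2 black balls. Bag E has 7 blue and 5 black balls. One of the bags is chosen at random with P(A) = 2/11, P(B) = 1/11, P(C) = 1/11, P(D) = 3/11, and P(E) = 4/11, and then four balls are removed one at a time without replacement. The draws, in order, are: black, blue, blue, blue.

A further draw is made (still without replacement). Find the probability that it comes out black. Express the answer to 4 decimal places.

0.3798

Compute the likelihood of the observed sequence for each case: P(data | bag A) = (10/12)(2/11)(1/10)(0/9) = 0; P(data | bag B) = (2/9)(7/8)(6/7)(5/6) = 0.13889; P(data | bag C) = (3/9)(6/8)(5/7)(4/6) = 0.11905; P(data | bag D) = (2/7)(5/6)(4/5)(3/4) = 0.14286; P(data | bag E) = (5/12)(7/11)(6/10)(5/9) = 0.088384.
Multiplying each by its prior: 2/11 · 0 = 0, 1/11 · 0.13889 = 0.012626, 1/11 · 0.11905 = 0.010823, 3/11 · 0.14286 = 0.038961, 4/11 · 0.088384 = 0.03214; these sum to 0.094549.
Normalising, the posterior is P(bag A | data) = 0, P(bag B | data) = 0.13354, P(bag C | data) = 0.11446, P(bag D | data) = 0.41207, P(bag E | data) = 0.33992.
So P(black next | data) = Σ P(black next | H) P(H | data) = (1/5)(0.13354) + (2/5)(0.11446) + (1/3)(0.41207) + (1/2)(0.33992) = 0.37981.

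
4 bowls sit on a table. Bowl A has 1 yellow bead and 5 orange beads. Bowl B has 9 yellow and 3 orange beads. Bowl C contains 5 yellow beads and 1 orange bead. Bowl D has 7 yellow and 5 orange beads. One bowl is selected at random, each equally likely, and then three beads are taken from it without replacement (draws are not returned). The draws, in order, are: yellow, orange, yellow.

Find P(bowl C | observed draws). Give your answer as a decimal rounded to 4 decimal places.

Compute the likelihood of the observed sequence for each case: P(data | bowl A) = (1/6)(5/5)(0/4) = 0; P(data | bowl B) = (9/12)(3/11)(8/10) = 0.16364; P(data | bowl C) = (5/6)(1/5)(4/4) = 0.16667; P(data | bowl D) = (7/12)(5/11)(6/10) = 0.15909.
Weighting by the prior gives 1/4 · 0 = 0, 1/4 · 0.16364 = 0.040909, 1/4 · 0.16667 = 0.041667, 1/4 · 0.15909 = 0.039773; these sum to 0.12235.
So P(bowl C | data) = (0.041667) / (0.12235) = 0.34056.

0.3406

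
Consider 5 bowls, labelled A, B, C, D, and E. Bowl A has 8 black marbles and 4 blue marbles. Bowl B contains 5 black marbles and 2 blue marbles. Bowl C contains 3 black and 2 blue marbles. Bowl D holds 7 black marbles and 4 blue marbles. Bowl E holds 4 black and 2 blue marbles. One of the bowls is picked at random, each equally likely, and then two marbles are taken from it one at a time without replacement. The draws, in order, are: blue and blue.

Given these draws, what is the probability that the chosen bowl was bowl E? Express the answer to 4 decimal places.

Compute the likelihood of the observed sequence for each case: P(data | bowl A) = (4/12)(3/11) = 1/11; P(data | bowl B) = (2/7)(1/6) = 1/21; P(data | bowl C) = (2/5)(1/4) = 1/10; P(data | bowl D) = (4/11)(3/10) = 6/55; P(data | bowl E) = (2/6)(1/5) = 1/15.
Multiplying each by its prior: 1/5 · 1/11 = 1/55, 1/5 · 1/21 = 1/105, 1/5 · 1/10 = 1/50, 1/5 · 6/55 = 6/275, 1/5 · 1/15 = 1/75; with total 29/350.
Therefore the posterior P(bowl E | data) = (1/75) / (29/350) = 14/87.

0.1609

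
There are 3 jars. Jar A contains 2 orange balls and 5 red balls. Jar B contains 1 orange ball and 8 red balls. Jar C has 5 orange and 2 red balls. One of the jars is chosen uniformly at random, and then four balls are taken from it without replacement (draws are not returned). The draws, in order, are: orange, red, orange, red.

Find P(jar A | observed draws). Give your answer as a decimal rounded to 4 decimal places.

0.5000

For each hypothesis, P(data | H) works out to: P(data | jar A) = (2/7)(5/6)(1/5)(4/4) = 1/21; P(data | jar B) = (1/9)(8/8)(0/7) = 0; P(data | jar C) = (5/7)(2/6)(4/5)(1/4) = 1/21.
Weighting by the prior gives 1/3 · 1/21 = 1/63, 1/3 · 0 = 0, 1/3 · 1/21 = 1/63; these sum to 2/63.
Hence P(jar A | data) = (1/63) / (2/63) = 1/2.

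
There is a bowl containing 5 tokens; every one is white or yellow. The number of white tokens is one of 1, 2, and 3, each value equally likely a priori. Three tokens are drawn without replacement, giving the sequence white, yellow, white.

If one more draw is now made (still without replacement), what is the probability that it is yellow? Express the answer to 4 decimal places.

0.6667

For each hypothesis, P(data | H) works out to: P(data | r = 1) = (1/5)(4/4)(0/3) = 0; P(data | r = 2) = (2/5)(3/4)(1/3) = 1/10; P(data | r = 3) = (3/5)(2/4)(2/3) = 1/5.
Multiplying each by its prior: 1/3 · 0 = 0, 1/3 · 1/10 = 1/30, 1/3 · 1/5 = 1/15; summing to 1/10.
Normalising, the posterior is P(r = 1 | data) = 0, P(r = 2 | data) = 1/3, P(r = 3 | data) = 2/3.
The predictive probability is P(yellow next | data) = (1)(1/3) + (1/2)(2/3) = 2/3.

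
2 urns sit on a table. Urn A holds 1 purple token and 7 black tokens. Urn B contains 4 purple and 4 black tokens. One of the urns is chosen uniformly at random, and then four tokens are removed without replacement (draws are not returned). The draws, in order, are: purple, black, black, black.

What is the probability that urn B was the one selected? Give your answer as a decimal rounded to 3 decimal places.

Under each hypothesis, the probability of the observed sequence is: P(data | urn A) = (1/8)(7/7)(6/6)(5/5) = 1/8; P(data | urn B) = (4/8)(4/7)(3/6)(2/5) = 2/35.
Weighting by the prior gives 1/2 · 1/8 = 1/16, 1/2 · 2/35 = 1/35; with total 51/560.
Hence P(urn B | data) = (1/35) / (51/560) = 16/51.

0.314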